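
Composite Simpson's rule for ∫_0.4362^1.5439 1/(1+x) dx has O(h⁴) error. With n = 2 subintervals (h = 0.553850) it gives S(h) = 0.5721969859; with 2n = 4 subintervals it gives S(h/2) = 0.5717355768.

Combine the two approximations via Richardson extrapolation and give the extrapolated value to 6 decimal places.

0.571705

With r = 4 the leading error scales as h^4, so the weight is 2^4 = 16.
Weighted: 9.1477692288 − 0.5721969859 = 8.5755722429
(16 × 0.5717355768 − 0.5721969859)/(16 − 1) = 0.5717048162
Shift from A(h/2): −0.0000307606.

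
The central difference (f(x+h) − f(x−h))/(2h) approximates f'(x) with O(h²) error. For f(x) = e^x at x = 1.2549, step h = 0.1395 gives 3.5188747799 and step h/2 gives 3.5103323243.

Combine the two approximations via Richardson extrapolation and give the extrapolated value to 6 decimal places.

3.507485

With r = 2 the leading error scales as h^2, so the weight is 2^2 = 4.
Difference of the inputs: 3.5103323243 − 3.5188747799 = -0.0085424556
Correction (A(h/2) − A(h))/(4 − 1) = (-0.0085424556)/3 = -0.0028474852
R = 3.5103323243 − 0.0028474852 = 3.5074848391
Correction |R − A(h/2)| = 2.847e-03; gap |A(h/2) − A(h)| = 8.542e-03.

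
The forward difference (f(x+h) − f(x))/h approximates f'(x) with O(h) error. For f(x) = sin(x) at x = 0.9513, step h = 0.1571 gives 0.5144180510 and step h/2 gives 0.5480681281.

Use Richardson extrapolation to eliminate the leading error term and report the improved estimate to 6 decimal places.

0.581718

r = 1: numerator weight 2, denominator 1.
2*0.5480681281 − 0.5144180510 = 0.5817182052
Extrapolated: 0.5817182052 / 1 = 0.5817182052
Correction |R − A(h/2)| = 3.365e-02; gap |A(h/2) − A(h)| = 3.365e-02.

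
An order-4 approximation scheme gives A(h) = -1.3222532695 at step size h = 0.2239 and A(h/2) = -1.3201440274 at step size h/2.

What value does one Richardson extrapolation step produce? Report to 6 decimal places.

-1.320003

Leading term ∝ h^4; use weight 16 = 2^4.
Numerator 16*A(h/2) − A(h) = 16*(-1.3201440274) − (-1.3222532695) = -19.8000511689
Denominator 16 − 1 = 15.
(16*(-1.3201440274) − (-1.3222532695))/(16 − 1) = -1.3200034113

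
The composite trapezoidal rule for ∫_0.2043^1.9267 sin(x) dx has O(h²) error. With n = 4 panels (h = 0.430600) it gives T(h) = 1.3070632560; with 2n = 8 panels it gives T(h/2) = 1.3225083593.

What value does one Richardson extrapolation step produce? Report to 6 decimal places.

1.327657

r = 2, so 2^r = 4.
2^2·A(h/2) = 5.2900334372; minus A(h) gives 3.9829701812.
R = 3.9829701812/3 = 1.3276567271
Gap between inputs: 1.545e-02; correction applied: +0.0051483678.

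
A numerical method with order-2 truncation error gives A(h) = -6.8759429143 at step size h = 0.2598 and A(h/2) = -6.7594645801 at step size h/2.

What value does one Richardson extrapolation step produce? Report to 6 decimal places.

Order 2 gives 2^r = 4 and 2^r − 1 = 3.
4×(-6.7594645801) − (-6.8759429143) = -20.1619154061
Divide by 2^2 − 1 = 3.
Result: -6.7206384687

-6.720638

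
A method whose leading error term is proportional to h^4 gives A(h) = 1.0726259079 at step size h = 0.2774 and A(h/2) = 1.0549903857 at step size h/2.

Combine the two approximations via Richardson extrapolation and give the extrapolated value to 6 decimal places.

Error is O(h^4); halving h shrinks it by 2^4 = 16.
Numerator 16×A(h/2) − A(h) = 16×1.0549903857 − 1.0726259079 = 15.8072202633
15.8072202633 ÷ 15 = 1.0538146842

1.053815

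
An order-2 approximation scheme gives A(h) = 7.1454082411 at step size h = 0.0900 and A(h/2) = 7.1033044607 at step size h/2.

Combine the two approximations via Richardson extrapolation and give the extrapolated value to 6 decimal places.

The method has order 2: 2^2 = 4.
4*7.1033044607 = 28.4132178428; 28.4132178428 − 7.1454082411 = 21.2678096017
21.2678096017 ÷ 3 = 7.0892698672

7.089270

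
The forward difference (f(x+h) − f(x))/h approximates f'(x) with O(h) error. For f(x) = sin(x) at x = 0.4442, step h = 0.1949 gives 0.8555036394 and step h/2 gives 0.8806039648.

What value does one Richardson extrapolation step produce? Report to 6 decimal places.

0.905704

Method order is 1; weight 2^1 = 2.
2*0.8806039648 − 0.8555036394 = 0.9057042902
(2*0.8806039648 − 0.8555036394)/(2 − 1) = 0.9057042902
Correction |R − A(h/2)| = 2.510e-02; gap |A(h/2) − A(h)| = 2.510e-02.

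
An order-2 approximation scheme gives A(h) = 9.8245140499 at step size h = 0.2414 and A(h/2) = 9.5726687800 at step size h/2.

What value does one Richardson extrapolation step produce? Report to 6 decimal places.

The method has order 2: 2^2 = 4.
4*9.5726687800 − 9.8245140499 = 28.4661610701
Extrapolated: 28.4661610701 / 3 = 9.4887203567

9.488720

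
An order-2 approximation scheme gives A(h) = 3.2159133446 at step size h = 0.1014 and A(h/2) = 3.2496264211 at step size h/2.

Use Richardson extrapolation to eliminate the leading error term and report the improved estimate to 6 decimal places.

3.260864

r = 2, so 2^r = 4.
2^2 × A(h/2) = 12.9985056844; minus A(h) gives 9.7825923398.
Divide by 2^2 − 1 = 3.
So the Richardson estimate is 3.2608641133.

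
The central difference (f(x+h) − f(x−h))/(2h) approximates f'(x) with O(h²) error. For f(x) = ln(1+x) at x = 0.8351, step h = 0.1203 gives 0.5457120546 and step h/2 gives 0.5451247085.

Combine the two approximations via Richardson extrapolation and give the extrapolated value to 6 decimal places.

0.544929

Method order is 2; weight 2^2 = 4.
4×0.5451247085 − 0.5457120546 = 1.6347867794
Denominator 4 − 1 = 3.
Result: 0.5449289265
Shift from A(h/2): −0.0001957820.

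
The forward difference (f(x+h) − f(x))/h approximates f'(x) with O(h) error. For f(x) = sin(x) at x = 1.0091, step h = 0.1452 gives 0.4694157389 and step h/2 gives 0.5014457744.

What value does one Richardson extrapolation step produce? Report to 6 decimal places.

0.533476

Method order is 1; weight 2^1 = 2.
2·0.5014457744 = 1.0028915488; subtract 0.4694157389 → 0.5334758099
R = 0.5334758099/1 = 0.5334758099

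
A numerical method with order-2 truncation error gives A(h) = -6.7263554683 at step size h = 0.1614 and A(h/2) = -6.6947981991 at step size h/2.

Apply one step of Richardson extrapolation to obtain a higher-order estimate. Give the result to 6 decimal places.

Order 2 gives 2^r = 4 and 2^r − 1 = 3.
Numerator 4×A(h/2) − A(h) = 4×(-6.6947981991) − (-6.7263554683) = -20.0528373281
Extrapolated: (-20.0528373281) / 3 = -6.6842791094

-6.684279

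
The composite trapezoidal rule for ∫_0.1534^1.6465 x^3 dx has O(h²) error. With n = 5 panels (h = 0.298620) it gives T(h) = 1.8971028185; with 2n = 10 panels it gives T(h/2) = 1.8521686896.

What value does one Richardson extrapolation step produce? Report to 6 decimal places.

1.837191

Error is O(h^2); halving h shrinks it by 2^2 = 4.
Numerator 4 × A(h/2) − A(h) = 4 × 1.8521686896 − 1.8971028185 = 5.5115719399
Denominator 4 − 1 = 3.
R = 5.5115719399/3 = 1.8371906466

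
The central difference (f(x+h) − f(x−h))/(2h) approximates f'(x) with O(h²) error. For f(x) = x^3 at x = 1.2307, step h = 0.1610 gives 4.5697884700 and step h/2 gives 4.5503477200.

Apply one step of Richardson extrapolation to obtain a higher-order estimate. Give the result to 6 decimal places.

4.543867

With r = 2 the leading error scales as h^2, so the weight is 2^2 = 4.
4*4.5503477200 = 18.2013908800; subtract 4.5697884700 → 13.6316024100
Denominator 4 − 1 = 3.
R = 13.6316024100/3 = 4.5438674700
Gap between inputs: 1.944e-02; correction applied: −0.0064802500.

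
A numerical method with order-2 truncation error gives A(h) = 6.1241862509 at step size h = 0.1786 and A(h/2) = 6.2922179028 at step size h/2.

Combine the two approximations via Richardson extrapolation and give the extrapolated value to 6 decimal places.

6.348228

With r = 2 the leading error scales as h^2, so the weight is 2^2 = 4.
Difference of the inputs: 6.2922179028 − 6.1241862509 = 0.1680316519
Divide by 2^2 − 1 = 3: 0.1680316519/3 = 0.0560105506
R = A(h/2) + (A(h/2) − A(h))/3 = 6.2922179028 + 0.0560105506 = 6.3482284534
Correction |R − A(h/2)| = 5.601e-02; gap |A(h/2) − A(h)| = 1.680e-01.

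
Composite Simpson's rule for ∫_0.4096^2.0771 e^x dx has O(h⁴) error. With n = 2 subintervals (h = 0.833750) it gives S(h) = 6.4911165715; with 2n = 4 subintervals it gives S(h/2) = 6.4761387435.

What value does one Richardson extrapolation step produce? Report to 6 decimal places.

6.475140

r = 4: numerator weight 16, denominator 15.
Difference of the inputs: 6.4761387435 − 6.4911165715 = -0.0149778280
Correction (A(h/2) − A(h))/(16 − 1) = (-0.0149778280)/15 = -0.0009985219
R = A(h/2) + (A(h/2) − A(h))/15 = 6.4761387435 − 0.0009985219 = 6.4751402216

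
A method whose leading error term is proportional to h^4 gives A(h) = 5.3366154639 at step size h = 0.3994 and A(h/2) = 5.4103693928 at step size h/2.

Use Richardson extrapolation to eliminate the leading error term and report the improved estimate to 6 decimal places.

Leading term ∝ h^4; use weight 16 = 2^4.
Numerator 16·A(h/2) − A(h) = 16·5.4103693928 − 5.3366154639 = 81.2292948209
Denominator 16 − 1 = 15.
Extrapolated: 81.2292948209 / 15 = 5.4152863214
Shift from A(h/2): +0.0049169286.

5.415286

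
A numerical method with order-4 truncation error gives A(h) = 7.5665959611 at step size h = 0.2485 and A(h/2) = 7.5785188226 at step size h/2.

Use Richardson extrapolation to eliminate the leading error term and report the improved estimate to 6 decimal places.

7.579314

Order 4 gives 2^r = 16 and 2^r − 1 = 15.
16×7.5785188226 = 121.2563011616; 121.2563011616 − 7.5665959611 = 113.6897052005
Denominator 16 − 1 = 15.
Extrapolated: 113.6897052005 / 15 = 7.5793136800
Gap between inputs: 1.192e-02; correction applied: +0.0007948574.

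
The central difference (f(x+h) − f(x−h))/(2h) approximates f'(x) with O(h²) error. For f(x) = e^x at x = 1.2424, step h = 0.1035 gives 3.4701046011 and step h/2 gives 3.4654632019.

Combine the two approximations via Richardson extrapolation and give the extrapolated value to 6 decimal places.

3.463916

Error is O(h^2); halving h shrinks it by 2^2 = 4.
2^2×A(h/2) = 13.8618528076; minus A(h) gives 10.3917482065.
Extrapolated: 10.3917482065 / 3 = 3.4639160688
Gap between inputs: 4.641e-03; correction applied: −0.0015471331.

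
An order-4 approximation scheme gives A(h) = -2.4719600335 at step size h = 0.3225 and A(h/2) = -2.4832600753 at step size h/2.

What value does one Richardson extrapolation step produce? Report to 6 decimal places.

-2.484013

Error is O(h^4); halving h shrinks it by 2^4 = 16.
Weighted: (-39.7321612048) − (-2.4719600335) = -37.2602011713
R = (-37.2602011713)/15 = -2.4840134114
Shift from A(h/2): −0.0007533361.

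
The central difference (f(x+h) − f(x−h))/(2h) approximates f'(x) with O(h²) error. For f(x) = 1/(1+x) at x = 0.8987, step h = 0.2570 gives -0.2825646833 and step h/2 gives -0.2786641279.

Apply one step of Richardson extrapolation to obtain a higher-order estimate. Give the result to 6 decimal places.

-0.277364

Leading term ∝ h^2; use weight 4 = 2^2.
Top: 4(-0.2786641279) − (-0.2825646833) = -0.8320918283
Denominator 4 − 1 = 3.
Result: -0.2773639428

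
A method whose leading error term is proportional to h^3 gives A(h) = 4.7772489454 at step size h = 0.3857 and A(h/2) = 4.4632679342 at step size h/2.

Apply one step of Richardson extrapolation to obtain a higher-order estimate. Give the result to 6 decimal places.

4.418414

With r = 3 the leading error scales as h^3, so the weight is 2^3 = 8.
Weighted: 35.7061434736 − 4.7772489454 = 30.9288945282
Extrapolated: 30.9288945282 / 7 = 4.4184135040
Correction |R − A(h/2)| = 4.485e-02; gap |A(h/2) − A(h)| = 3.140e-01.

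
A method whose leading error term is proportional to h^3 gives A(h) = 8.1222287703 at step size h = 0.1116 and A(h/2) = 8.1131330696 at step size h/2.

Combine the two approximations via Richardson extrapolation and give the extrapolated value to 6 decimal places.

r = 3: numerator weight 8, denominator 7.
Top: 8(8.1131330696) − (8.1222287703) = 56.7828357865
Denominator 8 − 1 = 7.
Extrapolated: 56.7828357865 / 7 = 8.1118336838

8.111834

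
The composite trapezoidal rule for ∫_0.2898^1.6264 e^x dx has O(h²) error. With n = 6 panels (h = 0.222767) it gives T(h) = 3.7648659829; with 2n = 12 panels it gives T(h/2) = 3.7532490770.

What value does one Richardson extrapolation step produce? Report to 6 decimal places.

3.749377

r = 2, so 2^r = 4.
Weighted: 15.0129963080 − 3.7648659829 = 11.2481303251
11.2481303251 ÷ 3 = 3.7493767750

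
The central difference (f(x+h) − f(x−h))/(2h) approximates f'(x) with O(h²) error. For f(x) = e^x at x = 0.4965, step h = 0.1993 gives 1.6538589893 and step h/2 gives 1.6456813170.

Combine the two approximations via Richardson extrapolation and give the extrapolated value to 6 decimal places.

1.642955

Order 2 gives 2^r = 4 and 2^r − 1 = 3.
Numerator 4 × A(h/2) − A(h) = 4 × 1.6456813170 − 1.6538589893 = 4.9288662787
Denominator 4 − 1 = 3.
(4 × 1.6456813170 − 1.6538589893)/(4 − 1) = 1.6429554262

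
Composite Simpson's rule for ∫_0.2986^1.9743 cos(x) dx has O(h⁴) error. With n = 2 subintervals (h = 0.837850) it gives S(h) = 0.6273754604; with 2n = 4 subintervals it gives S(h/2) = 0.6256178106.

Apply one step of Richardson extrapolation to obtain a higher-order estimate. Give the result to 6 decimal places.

Leading term ∝ h^4; use weight 16 = 2^4.
Weighted: 10.0098849696 − 0.6273754604 = 9.3825095092
Extrapolated: 9.3825095092 / 15 = 0.6255006339

0.625501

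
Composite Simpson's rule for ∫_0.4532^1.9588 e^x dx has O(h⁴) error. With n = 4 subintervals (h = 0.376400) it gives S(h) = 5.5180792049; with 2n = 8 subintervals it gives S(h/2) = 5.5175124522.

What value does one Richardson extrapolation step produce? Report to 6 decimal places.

5.517475

The method has order 4: 2^4 = 16.
A(h/2) − A(h) = 5.5175124522 − 5.5180792049 = -0.0005667527
Correction (A(h/2) − A(h))/(16 − 1) = (-0.0005667527)/15 = -0.0000377835
R = 5.5175124522 − 0.0000377835 = 5.5174746687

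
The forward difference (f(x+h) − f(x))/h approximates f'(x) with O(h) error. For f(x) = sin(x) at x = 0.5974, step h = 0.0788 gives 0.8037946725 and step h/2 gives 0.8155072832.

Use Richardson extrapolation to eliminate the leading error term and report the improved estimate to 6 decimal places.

0.827220

r = 1: numerator weight 2, denominator 1.
2^1*A(h/2) = 1.6310145664; minus A(h) gives 0.8272198939.
Extrapolated: 0.8272198939 / 1 = 0.8272198939
Correction |R − A(h/2)| = 1.171e-02; gap |A(h/2) − A(h)| = 1.171e-02.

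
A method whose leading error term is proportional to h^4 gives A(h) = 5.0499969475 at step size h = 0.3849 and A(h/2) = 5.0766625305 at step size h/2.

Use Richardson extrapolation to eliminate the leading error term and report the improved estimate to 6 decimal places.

5.078440

Leading term ∝ h^4; use weight 16 = 2^4.
16×5.0766625305 = 81.2266004880; subtract 5.0499969475 → 76.1766035405
Denominator 16 − 1 = 15.
So the Richardson estimate is 5.0784402360.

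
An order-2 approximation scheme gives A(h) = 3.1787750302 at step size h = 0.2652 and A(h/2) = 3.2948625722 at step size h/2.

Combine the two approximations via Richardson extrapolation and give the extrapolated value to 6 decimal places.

3.333558

r = 2, so 2^r = 4.
4 × 3.2948625722 − 3.1787750302 = 10.0006752586
Denominator 4 − 1 = 3.
10.0006752586 ÷ 3 = 3.3335584195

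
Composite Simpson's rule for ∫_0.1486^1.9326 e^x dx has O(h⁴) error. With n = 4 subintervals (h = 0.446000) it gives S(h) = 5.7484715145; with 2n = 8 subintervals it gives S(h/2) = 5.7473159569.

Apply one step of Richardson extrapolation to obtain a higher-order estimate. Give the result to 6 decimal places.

5.747239

Error is O(h^4); halving h shrinks it by 2^4 = 16.
16*5.7473159569 = 91.9570553104; 91.9570553104 − 5.7484715145 = 86.2085837959
(16*5.7473159569 − 5.7484715145)/(16 − 1) = 5.7472389197
Correction |R − A(h/2)| = 7.704e-05; gap |A(h/2) − A(h)| = 1.156e-03.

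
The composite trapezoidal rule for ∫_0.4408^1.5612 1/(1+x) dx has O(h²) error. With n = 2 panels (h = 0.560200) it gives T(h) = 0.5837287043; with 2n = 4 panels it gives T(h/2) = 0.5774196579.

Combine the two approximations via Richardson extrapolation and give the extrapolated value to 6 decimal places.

0.575317

r = 2, so 2^r = 4.
A(h/2) − A(h) = 0.5774196579 − 0.5837287043 = -0.0063090464
Divide by 2^2 − 1 = 3: (-0.0063090464)/3 = -0.0021030155
R = A(h/2) + (A(h/2) − A(h))/3 = 0.5774196579 − 0.0021030155 = 0.5753166424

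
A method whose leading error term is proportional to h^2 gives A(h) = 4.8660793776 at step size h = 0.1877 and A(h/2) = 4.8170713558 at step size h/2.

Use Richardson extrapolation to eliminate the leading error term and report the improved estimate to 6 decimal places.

With r = 2 the leading error scales as h^2, so the weight is 2^2 = 4.
4*4.8170713558 = 19.2682854232; 19.2682854232 − 4.8660793776 = 14.4022060456
R = 14.4022060456/3 = 4.8007353485

4.800735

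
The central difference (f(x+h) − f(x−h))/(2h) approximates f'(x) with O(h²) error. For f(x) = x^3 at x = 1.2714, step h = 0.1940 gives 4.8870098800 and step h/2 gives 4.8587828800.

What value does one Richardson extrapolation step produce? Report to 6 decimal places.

r = 2, so 2^r = 4.
Top: 4(4.8587828800) − (4.8870098800) = 14.5481216400
R = 14.5481216400/3 = 4.8493738800
Gap between inputs: 2.823e-02; correction applied: −0.0094090000.

4.849374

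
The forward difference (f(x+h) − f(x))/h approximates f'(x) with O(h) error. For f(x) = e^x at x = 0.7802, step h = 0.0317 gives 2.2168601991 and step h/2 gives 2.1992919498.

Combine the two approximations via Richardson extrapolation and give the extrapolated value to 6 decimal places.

Method order is 1; weight 2^1 = 2.
Difference of the inputs: 2.1992919498 − 2.2168601991 = -0.0175682493
Correction (A(h/2) − A(h))/(2 − 1) = (-0.0175682493)/1 = -0.0175682493
R = 2.1992919498 − 0.0175682493 = 2.1817237005

2.181724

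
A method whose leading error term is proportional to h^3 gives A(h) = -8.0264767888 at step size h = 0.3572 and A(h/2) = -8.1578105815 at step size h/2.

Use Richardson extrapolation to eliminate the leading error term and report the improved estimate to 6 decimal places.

-8.176573

Order 3 gives 2^r = 8 and 2^r − 1 = 7.
A(h/2) − A(h) = -8.1578105815 − (-8.0264767888) = -0.1313337927
Divide by 2^3 − 1 = 7: (-0.1313337927)/7 = -0.0187619704
R = -8.1578105815 − 0.0187619704 = -8.1765725519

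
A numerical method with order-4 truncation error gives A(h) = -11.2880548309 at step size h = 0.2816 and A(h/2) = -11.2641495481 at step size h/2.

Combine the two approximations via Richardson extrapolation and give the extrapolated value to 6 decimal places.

Error is O(h^4); halving h shrinks it by 2^4 = 16.
Top: 16(-11.2641495481) − (-11.2880548309) = -168.9383379387
(16*(-11.2641495481) − (-11.2880548309))/(16 − 1) = -11.2625558626
Correction |R − A(h/2)| = 1.594e-03; gap |A(h/2) − A(h)| = 2.391e-02.

-11.262556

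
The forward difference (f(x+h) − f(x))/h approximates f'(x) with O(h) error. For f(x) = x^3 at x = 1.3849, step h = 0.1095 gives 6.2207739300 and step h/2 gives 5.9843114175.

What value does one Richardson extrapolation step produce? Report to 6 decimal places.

5.747849

The method has order 1: 2^1 = 2.
2^1 × A(h/2) = 11.9686228350; minus A(h) gives 5.7478489050.
5.7478489050 ÷ 1 = 5.7478489050
Correction |R − A(h/2)| = 2.365e-01; gap |A(h/2) − A(h)| = 2.365e-01.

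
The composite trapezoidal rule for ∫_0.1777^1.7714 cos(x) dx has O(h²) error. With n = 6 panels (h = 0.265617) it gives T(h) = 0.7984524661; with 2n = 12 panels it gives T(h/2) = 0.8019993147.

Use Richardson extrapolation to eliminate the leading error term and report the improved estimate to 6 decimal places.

0.803182

r = 2: numerator weight 4, denominator 3.
Numerator 4*A(h/2) − A(h) = 4*0.8019993147 − 0.7984524661 = 2.4095447927
(4*0.8019993147 − 0.7984524661)/(4 − 1) = 0.8031815976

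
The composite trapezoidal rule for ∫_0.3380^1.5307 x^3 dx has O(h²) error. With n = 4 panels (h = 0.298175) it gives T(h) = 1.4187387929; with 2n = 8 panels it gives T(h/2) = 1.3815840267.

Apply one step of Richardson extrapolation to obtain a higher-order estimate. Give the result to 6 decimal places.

r = 2: numerator weight 4, denominator 3.
Numerator 4*A(h/2) − A(h) = 4*1.3815840267 − 1.4187387929 = 4.1075973139
Denominator 4 − 1 = 3.
Result: 1.3691991046
Correction |R − A(h/2)| = 1.238e-02; gap |A(h/2) − A(h)| = 3.715e-02.

1.369199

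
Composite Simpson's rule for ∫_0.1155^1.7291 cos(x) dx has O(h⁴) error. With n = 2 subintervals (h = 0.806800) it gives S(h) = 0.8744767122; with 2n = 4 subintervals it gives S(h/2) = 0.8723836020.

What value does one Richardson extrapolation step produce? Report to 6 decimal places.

0.872244

Method order is 4; weight 2^4 = 16.
Numerator 16*A(h/2) − A(h) = 16*0.8723836020 − 0.8744767122 = 13.0836609198
R = 13.0836609198/15 = 0.8722440613
Correction |R − A(h/2)| = 1.395e-04; gap |A(h/2) − A(h)| = 2.093e-03.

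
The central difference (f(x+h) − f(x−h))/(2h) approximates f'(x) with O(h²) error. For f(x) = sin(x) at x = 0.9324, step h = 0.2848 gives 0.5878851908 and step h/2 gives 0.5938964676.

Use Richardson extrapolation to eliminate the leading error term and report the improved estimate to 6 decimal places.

r = 2, so 2^r = 4.
Weighted: 2.3755858704 − 0.5878851908 = 1.7877006796
R = 1.7877006796/3 = 0.5959002265

0.595900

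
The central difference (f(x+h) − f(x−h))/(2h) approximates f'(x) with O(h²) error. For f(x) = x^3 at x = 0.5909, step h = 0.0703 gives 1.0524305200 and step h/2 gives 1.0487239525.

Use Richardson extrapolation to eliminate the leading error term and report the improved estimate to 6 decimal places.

Order 2 gives 2^r = 4 and 2^r − 1 = 3.
Numerator 4*A(h/2) − A(h) = 4*1.0487239525 − 1.0524305200 = 3.1424652900
3.1424652900 ÷ 3 = 1.0474884300
Correction |R − A(h/2)| = 1.236e-03; gap |A(h/2) − A(h)| = 3.707e-03.

1.047488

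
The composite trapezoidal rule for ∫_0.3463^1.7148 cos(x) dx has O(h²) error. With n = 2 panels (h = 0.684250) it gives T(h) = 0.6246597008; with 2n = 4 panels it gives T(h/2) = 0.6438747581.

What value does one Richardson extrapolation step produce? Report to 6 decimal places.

0.650280

Order 2 gives 2^r = 4 and 2^r − 1 = 3.
4 × 0.6438747581 = 2.5754990324; subtract 0.6246597008 → 1.9508393316
1.9508393316 ÷ 3 = 0.6502797772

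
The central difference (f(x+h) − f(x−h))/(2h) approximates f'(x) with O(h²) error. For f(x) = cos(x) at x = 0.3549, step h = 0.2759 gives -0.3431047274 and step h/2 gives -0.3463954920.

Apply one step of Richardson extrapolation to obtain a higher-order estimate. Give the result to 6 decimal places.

r = 2, so 2^r = 4.
4*(-0.3463954920) = -1.3855819680; (-1.3855819680) − (-0.3431047274) = -1.0424772406
Divide by 2^2 − 1 = 3.
(-1.0424772406) ÷ 3 = -0.3474924135
Gap between inputs: 3.291e-03; correction applied: −0.0010969215.

-0.347492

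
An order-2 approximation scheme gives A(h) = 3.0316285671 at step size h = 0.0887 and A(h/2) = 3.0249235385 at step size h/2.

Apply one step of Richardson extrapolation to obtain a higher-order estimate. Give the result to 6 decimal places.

3.022689

Order 2 gives 2^r = 4 and 2^r − 1 = 3.
Difference of the inputs: 3.0249235385 − 3.0316285671 = -0.0067050286
Correction (A(h/2) − A(h))/(4 − 1) = (-0.0067050286)/3 = -0.0022350095
R = 3.0249235385 − 0.0022350095 = 3.0226885290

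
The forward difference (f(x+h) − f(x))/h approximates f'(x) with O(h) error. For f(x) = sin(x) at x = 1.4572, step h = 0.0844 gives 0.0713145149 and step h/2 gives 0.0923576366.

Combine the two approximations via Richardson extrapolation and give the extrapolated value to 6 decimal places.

0.113401

r = 1: numerator weight 2, denominator 1.
2×0.0923576366 − 0.0713145149 = 0.1134007583
0.1134007583 ÷ 1 = 0.1134007583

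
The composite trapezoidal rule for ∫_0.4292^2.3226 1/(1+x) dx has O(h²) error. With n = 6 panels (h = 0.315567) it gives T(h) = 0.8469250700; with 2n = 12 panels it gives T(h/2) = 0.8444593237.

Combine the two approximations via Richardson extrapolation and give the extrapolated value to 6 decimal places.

0.843637

With r = 2 the leading error scales as h^2, so the weight is 2^2 = 4.
4×0.8444593237 = 3.3778372948; 3.3778372948 − 0.8469250700 = 2.5309122248
R = 2.5309122248/3 = 0.8436374083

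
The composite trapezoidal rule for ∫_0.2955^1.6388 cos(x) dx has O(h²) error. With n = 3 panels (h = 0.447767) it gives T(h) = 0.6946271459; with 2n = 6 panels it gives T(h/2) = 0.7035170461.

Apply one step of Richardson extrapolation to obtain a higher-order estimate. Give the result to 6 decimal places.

r = 2, so 2^r = 4.
2^2×A(h/2) = 2.8140681844; minus A(h) gives 2.1194410385.
Denominator 4 − 1 = 3.
So the Richardson estimate is 0.7064803462.
Correction |R − A(h/2)| = 2.963e-03; gap |A(h/2) − A(h)| = 8.890e-03.

0.706480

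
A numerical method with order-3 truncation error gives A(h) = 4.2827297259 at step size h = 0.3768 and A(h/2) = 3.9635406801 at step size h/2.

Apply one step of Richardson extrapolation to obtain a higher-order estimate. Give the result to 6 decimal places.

Error is O(h^3); halving h shrinks it by 2^3 = 8.
8 × 3.9635406801 − 4.2827297259 = 27.4255957149
(8 × 3.9635406801 − 4.2827297259)/(8 − 1) = 3.9179422450
Gap between inputs: 3.192e-01; correction applied: −0.0455984351.

3.917942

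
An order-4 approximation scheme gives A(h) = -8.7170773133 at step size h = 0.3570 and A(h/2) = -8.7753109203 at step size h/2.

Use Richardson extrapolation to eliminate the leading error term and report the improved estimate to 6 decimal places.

-8.779193

Order 4 gives 2^r = 16 and 2^r − 1 = 15.
16 × (-8.7753109203) − (-8.7170773133) = -131.6878974115
Extrapolated: (-131.6878974115) / 15 = -8.7791931608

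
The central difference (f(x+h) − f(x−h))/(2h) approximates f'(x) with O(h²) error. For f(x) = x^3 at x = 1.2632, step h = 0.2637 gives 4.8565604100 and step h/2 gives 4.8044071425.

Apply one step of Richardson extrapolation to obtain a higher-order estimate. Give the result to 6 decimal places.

r = 2: numerator weight 4, denominator 3.
Weighted: 19.2176285700 − 4.8565604100 = 14.3610681600
Divide by 2^2 − 1 = 3.
So the Richardson estimate is 4.7870227200.

4.787023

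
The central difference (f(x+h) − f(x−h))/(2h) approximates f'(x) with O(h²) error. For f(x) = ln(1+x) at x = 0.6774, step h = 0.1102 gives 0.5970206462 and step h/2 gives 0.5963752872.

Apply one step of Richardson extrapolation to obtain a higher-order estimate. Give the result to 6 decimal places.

Error is O(h^2); halving h shrinks it by 2^2 = 4.
Difference of the inputs: 0.5963752872 − 0.5970206462 = -0.0006453590
Correction (A(h/2) − A(h))/(4 − 1) = (-0.0006453590)/3 = -0.0002151197
R = A(h/2) + (A(h/2) − A(h))/3 = 0.5963752872 − 0.0002151197 = 0.5961601675
Shift from A(h/2): −0.0002151197.

0.596160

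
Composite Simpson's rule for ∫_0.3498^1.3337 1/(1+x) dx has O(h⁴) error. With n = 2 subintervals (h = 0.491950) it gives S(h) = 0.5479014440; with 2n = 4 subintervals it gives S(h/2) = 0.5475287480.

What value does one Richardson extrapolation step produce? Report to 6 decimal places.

0.547504

r = 4: numerator weight 16, denominator 15.
16·0.5475287480 = 8.7604599680; subtract 0.5479014440 → 8.2125585240
Extrapolated: 8.2125585240 / 15 = 0.5475039016
Shift from A(h/2): −0.0000248464.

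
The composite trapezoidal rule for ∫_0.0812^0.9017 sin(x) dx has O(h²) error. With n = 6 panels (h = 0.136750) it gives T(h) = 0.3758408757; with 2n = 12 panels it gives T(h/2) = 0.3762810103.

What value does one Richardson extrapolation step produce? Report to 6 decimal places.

Leading term ∝ h^2; use weight 4 = 2^2.
Numerator 4*A(h/2) − A(h) = 4*0.3762810103 − 0.3758408757 = 1.1292831655
Denominator 4 − 1 = 3.
Extrapolated: 1.1292831655 / 3 = 0.3764277218

0.376428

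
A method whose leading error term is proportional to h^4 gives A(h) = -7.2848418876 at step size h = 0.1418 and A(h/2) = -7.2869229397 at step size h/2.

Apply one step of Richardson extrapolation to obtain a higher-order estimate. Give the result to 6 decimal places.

With r = 4 the leading error scales as h^4, so the weight is 2^4 = 16.
16×(-7.2869229397) = -116.5907670352; subtract (-7.2848418876) → -109.3059251476
Denominator 16 − 1 = 15.
Result: -7.2870616765

-7.287062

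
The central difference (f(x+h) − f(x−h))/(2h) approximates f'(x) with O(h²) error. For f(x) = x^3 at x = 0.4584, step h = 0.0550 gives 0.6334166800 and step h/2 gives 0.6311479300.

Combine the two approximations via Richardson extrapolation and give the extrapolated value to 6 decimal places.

0.630392

r = 2: numerator weight 4, denominator 3.
4·0.6311479300 = 2.5245917200; 2.5245917200 − 0.6334166800 = 1.8911750400
R = 1.8911750400/3 = 0.6303916800
Shift from A(h/2): −0.0007562500.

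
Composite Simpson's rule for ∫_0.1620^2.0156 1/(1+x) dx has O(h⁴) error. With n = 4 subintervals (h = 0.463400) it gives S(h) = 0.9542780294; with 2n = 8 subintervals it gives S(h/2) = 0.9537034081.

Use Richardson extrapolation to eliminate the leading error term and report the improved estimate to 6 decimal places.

Leading term ∝ h^4; use weight 16 = 2^4.
16×0.9537034081 = 15.2592545296; subtract 0.9542780294 → 14.3049765002
Divide by 2^4 − 1 = 15.
(16×0.9537034081 − 0.9542780294)/(16 − 1) = 0.9536651000

0.953665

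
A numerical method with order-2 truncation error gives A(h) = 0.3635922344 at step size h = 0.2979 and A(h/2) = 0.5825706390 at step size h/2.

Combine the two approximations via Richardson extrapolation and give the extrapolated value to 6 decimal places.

0.655563

Order 2 gives 2^r = 4 and 2^r − 1 = 3.
Numerator 4×A(h/2) − A(h) = 4×0.5825706390 − 0.3635922344 = 1.9666903216
Denominator 4 − 1 = 3.
Extrapolated: 1.9666903216 / 3 = 0.6555634405
Correction |R − A(h/2)| = 7.299e-02; gap |A(h/2) − A(h)| = 2.190e-01.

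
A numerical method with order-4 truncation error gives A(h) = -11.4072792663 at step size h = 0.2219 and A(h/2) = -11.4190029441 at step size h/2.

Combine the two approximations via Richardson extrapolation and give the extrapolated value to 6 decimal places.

-11.419785

The method has order 4: 2^4 = 16.
16·(-11.4190029441) − (-11.4072792663) = -171.2967678393
Divide by 2^4 − 1 = 15.
Result: -11.4197845226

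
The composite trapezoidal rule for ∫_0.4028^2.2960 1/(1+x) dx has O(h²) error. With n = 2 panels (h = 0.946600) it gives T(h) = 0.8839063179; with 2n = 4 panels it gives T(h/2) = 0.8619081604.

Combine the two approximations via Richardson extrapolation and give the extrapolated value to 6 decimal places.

Error is O(h^2); halving h shrinks it by 2^2 = 4.
Numerator 4×A(h/2) − A(h) = 4×0.8619081604 − 0.8839063179 = 2.5637263237
Extrapolated: 2.5637263237 / 3 = 0.8545754412

0.854575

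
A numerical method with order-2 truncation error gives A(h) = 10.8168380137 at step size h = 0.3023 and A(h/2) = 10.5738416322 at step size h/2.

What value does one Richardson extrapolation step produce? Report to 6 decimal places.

The method has order 2: 2^2 = 4.
4·10.5738416322 − 10.8168380137 = 31.4785285151
31.4785285151 ÷ 3 = 10.4928428384
Shift from A(h/2): −0.0809987938.

10.492843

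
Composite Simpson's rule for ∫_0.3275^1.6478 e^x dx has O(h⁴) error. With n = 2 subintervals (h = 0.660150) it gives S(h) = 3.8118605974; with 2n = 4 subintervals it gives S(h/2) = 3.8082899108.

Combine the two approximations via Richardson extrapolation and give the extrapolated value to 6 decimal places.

Error is O(h^4); halving h shrinks it by 2^4 = 16.
16*3.8082899108 = 60.9326385728; subtract 3.8118605974 → 57.1207779754
Extrapolated: 57.1207779754 / 15 = 3.8080518650

3.808052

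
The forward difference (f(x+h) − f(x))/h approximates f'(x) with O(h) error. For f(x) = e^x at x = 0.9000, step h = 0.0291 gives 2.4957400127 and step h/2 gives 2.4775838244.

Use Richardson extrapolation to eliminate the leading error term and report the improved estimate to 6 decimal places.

2.459428

r = 1, so 2^r = 2.
Numerator 2×A(h/2) − A(h) = 2×2.4775838244 − 2.4957400127 = 2.4594276361
R = 2.4594276361/1 = 2.4594276361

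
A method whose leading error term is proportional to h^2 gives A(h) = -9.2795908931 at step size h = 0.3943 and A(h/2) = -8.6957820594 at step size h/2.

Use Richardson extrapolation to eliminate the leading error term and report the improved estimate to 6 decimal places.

With r = 2 the leading error scales as h^2, so the weight is 2^2 = 4.
A(h/2) − A(h) = -8.6957820594 − (-9.2795908931) = 0.5838088337
Divide by 2^2 − 1 = 3: 0.5838088337/3 = 0.1946029446
R = -8.6957820594 + 0.1946029446 = -8.5011791148

-8.501179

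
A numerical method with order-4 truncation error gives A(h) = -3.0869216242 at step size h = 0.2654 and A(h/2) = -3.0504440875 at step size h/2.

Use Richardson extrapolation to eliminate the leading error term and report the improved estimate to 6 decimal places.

-3.048012

Method order is 4; weight 2^4 = 16.
Weighted: (-48.8071054000) − (-3.0869216242) = -45.7201837758
Divide by 2^4 − 1 = 15.
Result: -3.0480122517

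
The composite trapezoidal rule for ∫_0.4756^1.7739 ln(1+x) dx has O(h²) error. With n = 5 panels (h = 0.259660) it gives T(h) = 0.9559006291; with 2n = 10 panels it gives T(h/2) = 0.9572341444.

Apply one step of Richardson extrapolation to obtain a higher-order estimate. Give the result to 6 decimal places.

The method has order 2: 2^2 = 4.
4·0.9572341444 − 0.9559006291 = 2.8730359485
2.8730359485 ÷ 3 = 0.9576786495

0.957679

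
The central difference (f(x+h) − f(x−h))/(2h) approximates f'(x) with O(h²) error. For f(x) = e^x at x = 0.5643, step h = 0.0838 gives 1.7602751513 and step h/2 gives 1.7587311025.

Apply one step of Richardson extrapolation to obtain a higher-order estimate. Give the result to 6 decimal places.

1.758216

r = 2: numerator weight 4, denominator 3.
Top: 4(1.7587311025) − (1.7602751513) = 5.2746492587
(4 × 1.7587311025 − 1.7602751513)/(4 − 1) = 1.7582164196
Correction |R − A(h/2)| = 5.147e-04; gap |A(h/2) − A(h)| = 1.544e-03.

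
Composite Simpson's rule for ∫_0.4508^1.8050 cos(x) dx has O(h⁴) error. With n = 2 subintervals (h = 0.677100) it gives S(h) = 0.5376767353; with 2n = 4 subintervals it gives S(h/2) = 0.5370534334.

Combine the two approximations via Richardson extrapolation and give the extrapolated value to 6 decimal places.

0.537012

With r = 4 the leading error scales as h^4, so the weight is 2^4 = 16.
16·0.5370534334 = 8.5928549344; 8.5928549344 − 0.5376767353 = 8.0551781991
R = 8.0551781991/15 = 0.5370118799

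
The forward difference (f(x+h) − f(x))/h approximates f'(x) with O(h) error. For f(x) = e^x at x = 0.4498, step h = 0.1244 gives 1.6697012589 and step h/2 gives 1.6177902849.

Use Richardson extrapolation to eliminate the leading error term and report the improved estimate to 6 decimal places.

1.565879

Error is O(h^1); halving h shrinks it by 2^1 = 2.
A(h/2) − A(h) = 1.6177902849 − 1.6697012589 = -0.0519109740
Correction (A(h/2) − A(h))/(2 − 1) = (-0.0519109740)/1 = -0.0519109740
R = A(h/2) + (A(h/2) − A(h))/1 = 1.6177902849 − 0.0519109740 = 1.5658793109
Shift from A(h/2): −0.0519109740.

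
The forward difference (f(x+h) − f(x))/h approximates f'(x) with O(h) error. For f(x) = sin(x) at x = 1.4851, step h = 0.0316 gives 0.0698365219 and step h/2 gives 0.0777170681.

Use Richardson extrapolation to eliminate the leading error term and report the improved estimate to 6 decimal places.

Leading term ∝ h^1; use weight 2 = 2^1.
2·0.0777170681 = 0.1554341362; subtract 0.0698365219 → 0.0855976143
Extrapolated: 0.0855976143 / 1 = 0.0855976143
Gap between inputs: 7.881e-03; correction applied: +0.0078805462.

0.085598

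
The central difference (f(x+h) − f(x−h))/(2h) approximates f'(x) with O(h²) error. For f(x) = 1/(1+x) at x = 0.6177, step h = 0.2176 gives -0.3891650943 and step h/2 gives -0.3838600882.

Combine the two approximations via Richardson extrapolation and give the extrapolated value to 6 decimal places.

-0.382092

Order 2 gives 2^r = 4 and 2^r − 1 = 3.
Top: 4(-0.3838600882) − (-0.3891650943) = -1.1462752585
Divide by 2^2 − 1 = 3.
R = (-1.1462752585)/3 = -0.3820917528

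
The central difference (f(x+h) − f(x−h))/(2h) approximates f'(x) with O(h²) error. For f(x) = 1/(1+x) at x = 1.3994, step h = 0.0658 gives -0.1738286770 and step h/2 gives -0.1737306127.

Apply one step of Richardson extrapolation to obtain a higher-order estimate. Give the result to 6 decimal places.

Method order is 2; weight 2^2 = 4.
4 × (-0.1737306127) = -0.6949224508; subtract (-0.1738286770) → -0.5210937738
(4 × (-0.1737306127) − (-0.1738286770))/(4 − 1) = -0.1736979246

-0.173698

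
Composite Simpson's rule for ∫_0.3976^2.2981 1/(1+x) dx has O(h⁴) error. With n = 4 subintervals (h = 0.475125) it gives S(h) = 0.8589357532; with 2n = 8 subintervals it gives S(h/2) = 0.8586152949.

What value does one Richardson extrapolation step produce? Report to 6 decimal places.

Error is O(h^4); halving h shrinks it by 2^4 = 16.
Weighted: 13.7378447184 − 0.8589357532 = 12.8789089652
Divide by 2^4 − 1 = 15.
R = 12.8789089652/15 = 0.8585939310
Gap between inputs: 3.205e-04; correction applied: −0.0000213639.

0.858594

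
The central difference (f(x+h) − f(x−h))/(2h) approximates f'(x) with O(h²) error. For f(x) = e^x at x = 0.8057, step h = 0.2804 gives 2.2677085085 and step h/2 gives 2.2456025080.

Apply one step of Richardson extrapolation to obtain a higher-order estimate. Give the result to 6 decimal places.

2.238234

Method order is 2; weight 2^2 = 4.
4 × 2.2456025080 = 8.9824100320; 8.9824100320 − 2.2677085085 = 6.7147015235
(4 × 2.2456025080 − 2.2677085085)/(4 − 1) = 2.2382338412
Shift from A(h/2): −0.0073686668.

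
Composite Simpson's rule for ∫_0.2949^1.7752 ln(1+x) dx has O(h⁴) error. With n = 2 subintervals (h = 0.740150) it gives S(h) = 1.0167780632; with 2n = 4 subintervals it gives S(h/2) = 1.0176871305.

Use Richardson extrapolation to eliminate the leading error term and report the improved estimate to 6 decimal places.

r = 4, so 2^r = 16.
Numerator 16*A(h/2) − A(h) = 16*1.0176871305 − 1.0167780632 = 15.2662160248
Denominator 16 − 1 = 15.
Result: 1.0177477350

1.017748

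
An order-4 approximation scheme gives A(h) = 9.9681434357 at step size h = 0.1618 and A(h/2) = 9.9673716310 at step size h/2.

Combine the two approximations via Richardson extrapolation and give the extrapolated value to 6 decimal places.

9.967320

With r = 4 the leading error scales as h^4, so the weight is 2^4 = 16.
16*9.9673716310 = 159.4779460960; subtract 9.9681434357 → 149.5098026603
Divide by 2^4 − 1 = 15.
Extrapolated: 149.5098026603 / 15 = 9.9673201774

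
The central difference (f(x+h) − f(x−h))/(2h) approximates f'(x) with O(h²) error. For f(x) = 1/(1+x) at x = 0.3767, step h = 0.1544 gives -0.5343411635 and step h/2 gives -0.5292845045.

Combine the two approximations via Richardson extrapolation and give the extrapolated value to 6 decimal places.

-0.527599

With r = 2 the leading error scales as h^2, so the weight is 2^2 = 4.
Difference of the inputs: -0.5292845045 − (-0.5343411635) = 0.0050566590
Correction (A(h/2) − A(h))/(4 − 1) = 0.0050566590/3 = 0.0016855530
R = A(h/2) + (A(h/2) − A(h))/3 = -0.5292845045 + 0.0016855530 = -0.5275989515
Correction |R − A(h/2)| = 1.686e-03; gap |A(h/2) − A(h)| = 5.057e-03.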